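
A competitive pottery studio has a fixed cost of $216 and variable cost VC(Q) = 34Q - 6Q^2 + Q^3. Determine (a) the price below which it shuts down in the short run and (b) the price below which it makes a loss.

AVC = 34 - 6Q + Q^2; minimized at Q = 3, giving min AVC = $25. That is the shutdown price.
ATC = 216/Q + 34 - 6Q + Q^2. Setting dATC/dQ = −216/Q^2 − 6 + 2Q = 0 gives Q = 6 (since 2·6^3 − 6·6^2 = 216).
min ATC = 216/6 + 34 − 6·6 + 6^2 = $70. That is the break-even price.
For $25 ≤ P < $70 the firm produces at a loss; below $25 it shuts down.

Shutdown price = $25; break-even price = $70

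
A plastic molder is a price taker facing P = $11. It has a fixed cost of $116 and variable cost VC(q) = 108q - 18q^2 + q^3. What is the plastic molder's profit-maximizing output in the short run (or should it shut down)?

Shut down

From TC, MC = TC'(q) = 108 - 36q + 3q^2 and AVC = VC/q = 108 - 18q + q^2.
The AVC parabola has its vertex at q = 18/2 = 9, where AVC = 108 - 18·9 + 9^2 = $27.
With P < min AVC ($11 < $27), every unit sold adds to the loss.
The firm minimizes its loss by shutting down and losing only its fixed cost of $116.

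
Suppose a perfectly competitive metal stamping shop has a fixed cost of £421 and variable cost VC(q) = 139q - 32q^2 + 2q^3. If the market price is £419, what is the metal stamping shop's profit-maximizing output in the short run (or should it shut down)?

From TC, MC = TC'(q) = 139 - 64q + 6q^2 and AVC = VC/q = 139 - 32q + 2q^2.
The AVC parabola has its vertex at q = 32/4 = 8, where AVC = 139 - 32·8 + 2·8^2 = £11.
Since P = £419 ≥ min AVC = £11, price covers variable cost and the firm should produce.
Set P = MC: 419 = 139 - 64q + 6q^2 → -280 - 64q + 6q^2 = 0. The roots are q = -10/3 and q = 14; the profit-maximizing output is on the rising part of MC, so q* = 14.
Check: AVC at q = 14 is £83 ≤ P, so revenue covers variable cost.
Profit = P·q − TC = 419·14 − 1583 = £4283.

Produce at q = 14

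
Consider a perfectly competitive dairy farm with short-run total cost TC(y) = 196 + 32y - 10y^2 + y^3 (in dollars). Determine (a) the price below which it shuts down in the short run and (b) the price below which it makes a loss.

AVC = 32 - 10y + y^2; minimized at y = 5, giving min AVC = $7. That is the shutdown price.
ATC = 196/y + 32 - 10y + y^2. Setting dATC/dy = −196/y^2 − 10 + 2y = 0 gives y = 7 (since 2·7^3 − 10·7^2 = 196).
min ATC = 196/7 + 32 − 10·7 + 7^2 = $39. That is the break-even price.
Between these two prices the firm operates at a loss; above $39 it earns a profit.

Shutdown price = $7; break-even price = $39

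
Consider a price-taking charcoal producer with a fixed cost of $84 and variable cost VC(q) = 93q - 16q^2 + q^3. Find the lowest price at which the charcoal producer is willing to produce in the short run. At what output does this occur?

$29 per unit, at q = 8

The firm shuts down when price falls below the minimum of average variable cost. AVC = VC/q = 93 - 16q + q^2.
At the minimum of AVC, MC = AVC. MC = 93 - 32q + 3q^2; setting MC = AVC gives 2q^2 - 16q = 0, so q = 8. min AVC = 29.
The firm shuts down for any P below $29.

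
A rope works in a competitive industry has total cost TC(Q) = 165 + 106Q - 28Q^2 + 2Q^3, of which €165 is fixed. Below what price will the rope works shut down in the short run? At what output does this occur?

Short-run supply begins at min AVC. From VC = 106Q - 28Q^2 + 2Q^3, AVC = 106 - 28Q + 2Q^2.
At the minimum of AVC, MC = AVC. MC = 106 - 56Q + 6Q^2; setting MC = AVC gives 4Q^2 - 28Q = 0, so Q = 7. min AVC = 8.
For P < €8 the firm produces nothing.

€8 per unit, at Q = 7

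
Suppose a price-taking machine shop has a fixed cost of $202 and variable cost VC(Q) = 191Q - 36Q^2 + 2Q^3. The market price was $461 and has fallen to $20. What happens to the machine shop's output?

AVC = 191 - 36Q + 2Q^2, minimized at Q = 9 where min AVC = $29. MC = 191 - 72Q + 6Q^2.
With P = $461 above the shutdown price, P = MC gives Q = 15.
At P = $20 < min AVC = $29, price no longer covers variable cost at any output, so the firm shuts down: Q = 0.

Output falls from 15 to 0 (the firm shuts down)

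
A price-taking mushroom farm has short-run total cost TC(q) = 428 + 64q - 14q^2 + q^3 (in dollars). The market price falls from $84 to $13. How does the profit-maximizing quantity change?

Output falls from 10 to 0 (the firm shuts down)

MC = 64 - 28q + 3q^2; the shutdown threshold is min AVC = $15 (at q = 7).
At P = $84 ≥ min AVC, set P = MC on the rising branch: q = 10.
At P = $13 < min AVC = $15, price no longer covers variable cost at any output, so the firm shuts down: q = 0.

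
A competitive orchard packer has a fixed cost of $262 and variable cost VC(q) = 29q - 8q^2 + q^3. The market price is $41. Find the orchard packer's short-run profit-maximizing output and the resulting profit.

AVC = 29 - 8q + q^2; min AVC = $13 at q = 4. Since P = $41 ≥ min AVC, the firm produces.
MC = 29 - 16q + 3q^2. Setting P = MC and taking the root on the rising branch gives q* = 6.
TR = 41·6 = 246. TC = 262 + 102 = 364. Profit = 246 − 364 = -$118.
By producing, the firm covers all variable cost plus $144 of fixed cost; shutting down would lose the full $262.

Profit = -$118 at q = 6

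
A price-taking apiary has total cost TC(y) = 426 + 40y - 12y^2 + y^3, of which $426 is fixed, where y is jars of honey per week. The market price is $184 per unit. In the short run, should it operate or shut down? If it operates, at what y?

Produce at y = 12

From TC, MC = TC'(y) = 40 - 24y + 3y^2 and AVC = VC/y = 40 - 12y + y^2.
AVC is minimized where dAVC/dy = -12 + 2y = 0, at y = 6; min AVC = 40 - 12·6 + 6^2 = $4.
P = $184 exceeds min AVC = $4, so the firm stays open.
P = MC gives -144 - 24y + 3y^2 = 0, with roots -4 and 12. Take the larger (rising MC): y* = 12.
Check: AVC at y = 12 is $40 ≤ P, so revenue covers variable cost.
Profit = P·y − TC = 184·12 − 906 = $1302.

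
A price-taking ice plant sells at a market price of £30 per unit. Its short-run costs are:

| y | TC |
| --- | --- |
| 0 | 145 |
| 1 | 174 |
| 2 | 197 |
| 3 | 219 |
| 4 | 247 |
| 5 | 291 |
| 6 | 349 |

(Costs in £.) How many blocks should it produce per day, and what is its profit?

y = 4; profit = -£127

Tabulate TR − TC: y=0: -145; y=1: -144; y=2: -137; y=3: -129; y=4: -127; y=5: -141; y=6: -169.
Profit is maximized at y = 4. AVC there is 102/4 = £25.50 ≤ P, so producing beats shutting down (which would give -£145).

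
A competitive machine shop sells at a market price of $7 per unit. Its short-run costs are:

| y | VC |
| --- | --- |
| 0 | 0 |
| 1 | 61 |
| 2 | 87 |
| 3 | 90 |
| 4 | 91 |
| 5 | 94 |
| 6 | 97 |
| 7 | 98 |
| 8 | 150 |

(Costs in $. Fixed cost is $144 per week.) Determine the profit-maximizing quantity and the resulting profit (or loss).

y = 0 (shut down); profit = -$144

Profit at each row (π = 7y − TC): y=0: -144; y=1: -198; y=2: -217; y=3: -213; y=4: -207; y=5: -203; y=6: -199; y=7: -193; y=8: -238.
Profit is highest at y = 0. Equivalently, the lowest AVC in the table is 98/7 ≈ $14 at y = 7, and P = $7 falls below it — price never covers variable cost, so the firm shuts down and loses only its fixed cost.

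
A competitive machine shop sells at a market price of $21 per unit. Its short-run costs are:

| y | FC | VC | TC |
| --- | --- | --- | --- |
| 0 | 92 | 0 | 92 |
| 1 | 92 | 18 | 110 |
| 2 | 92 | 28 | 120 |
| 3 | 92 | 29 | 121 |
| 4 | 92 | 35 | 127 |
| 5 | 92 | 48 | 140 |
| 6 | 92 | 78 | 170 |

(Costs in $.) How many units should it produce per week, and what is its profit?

y = 5; profit = -$35

Tabulate TR − TC: y=0: -92; y=1: -89; y=2: -78; y=3: -58; y=4: -43; y=5: -35; y=6: -44.
Profit is maximized at y = 5. AVC there is 48/5 = $9.60 ≤ P, so producing beats shutting down (which would give -$92).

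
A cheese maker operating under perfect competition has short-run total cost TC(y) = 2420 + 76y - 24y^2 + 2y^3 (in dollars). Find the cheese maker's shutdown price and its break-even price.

Shutdown price = min AVC. AVC = 76 - 24y + 2y^2, with vertex at y = 6 and minimum $4.
ATC = 2420/y + 76 - 24y + 2y^2. Setting dATC/dy = −2420/y^2 − 24 + 4y = 0 gives y = 11 (since 4·11^3 − 24·11^2 = 2420).
min ATC = 2420/11 + 76 − 24·11 + 2·11^2 = $274. That is the break-even price.
Between these two prices the firm operates at a loss; above $274 it earns a profit.

Shutdown price = $4; break-even price = $274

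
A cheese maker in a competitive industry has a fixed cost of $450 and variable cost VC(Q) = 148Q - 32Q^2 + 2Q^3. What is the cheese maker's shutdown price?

The shutdown price is the minimum of AVC. VC = 148Q - 32Q^2 + 2Q^3, so AVC = 148 - 32Q + 2Q^2.
dAVC/dQ = -32 + 4Q = 0 gives Q = 8. min AVC = 148 - 32·8 + 2·8^2 = 20.
For P < $20 the firm produces nothing.

$20 per unit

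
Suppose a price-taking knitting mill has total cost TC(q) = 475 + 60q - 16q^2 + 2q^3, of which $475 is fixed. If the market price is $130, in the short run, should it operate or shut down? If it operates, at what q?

Variable cost is VC = 60q - 16q^2 + 2q^3, so AVC = VC/q = 60 - 16q + 2q^2 and MC = dTC/dq = 60 - 32q + 6q^2.
The AVC parabola has its vertex at q = 16/4 = 4, where AVC = 60 - 16·4 + 2·4^2 = $28.
P = $130 exceeds min AVC = $28, so the firm stays open.
Set P = MC: 130 = 60 - 32q + 6q^2 → -70 - 32q + 6q^2 = 0. The roots are q = -5/3 and q = 7; the profit-maximizing output is on the rising part of MC, so q* = 7.
Check: AVC at q = 7 is $46 ≤ P, so revenue covers variable cost.
Profit = P·q − TC = 130·7 − 797 = $113.

Produce at q = 7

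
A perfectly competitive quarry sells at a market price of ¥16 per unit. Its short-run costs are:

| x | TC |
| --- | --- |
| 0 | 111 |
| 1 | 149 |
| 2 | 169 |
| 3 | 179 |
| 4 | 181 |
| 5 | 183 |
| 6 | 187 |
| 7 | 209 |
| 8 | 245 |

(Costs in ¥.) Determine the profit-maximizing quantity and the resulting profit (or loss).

Compute π = P·x − TC at each output: x=0: -111; x=1: -133; x=2: -137; x=3: -131; x=4: -117; x=5: -103; x=6: -91; x=7: -97; x=8: -117.
Profit is maximized at x = 6. AVC there is 76/6 = ¥12.67 ≤ P, so producing beats shutting down (which would give -¥111).

x = 6; profit = -¥91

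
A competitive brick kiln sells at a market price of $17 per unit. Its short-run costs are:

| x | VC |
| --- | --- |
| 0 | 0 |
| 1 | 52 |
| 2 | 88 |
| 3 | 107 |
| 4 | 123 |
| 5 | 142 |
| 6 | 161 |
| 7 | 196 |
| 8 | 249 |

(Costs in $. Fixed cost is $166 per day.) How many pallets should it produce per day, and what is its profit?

Compute π = P·x − TC at each output: x=0: -166; x=1: -201; x=2: -220; x=3: -222; x=4: -221; x=5: -223; x=6: -225; x=7: -243; x=8: -279.
Profit is highest at x = 0. Equivalently, the lowest AVC in the table is 161/6 ≈ $26.83 at x = 6, and P = $17 falls below it — price never covers variable cost, so the firm shuts down and loses only its fixed cost.

x = 0 (shut down); profit = -$166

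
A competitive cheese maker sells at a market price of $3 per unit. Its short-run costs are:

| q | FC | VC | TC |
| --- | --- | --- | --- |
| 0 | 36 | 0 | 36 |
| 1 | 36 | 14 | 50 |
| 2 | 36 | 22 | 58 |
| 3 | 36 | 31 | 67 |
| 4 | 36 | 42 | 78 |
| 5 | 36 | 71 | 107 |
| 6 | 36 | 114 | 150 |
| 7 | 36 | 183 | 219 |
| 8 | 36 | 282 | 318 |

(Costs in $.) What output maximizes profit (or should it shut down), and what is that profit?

Tabulate TR − TC: q=0: -36; q=1: -47; q=2: -52; q=3: -58; q=4: -66; q=5: -92; q=6: -132; q=7: -198; q=8: -294.
Profit is highest at q = 0. Equivalently, the lowest AVC in the table is 31/3 ≈ $10.33 at q = 3, and P = $3 falls below it — price never covers variable cost, so the firm shuts down and loses only its fixed cost.

q = 0 (shut down); profit = -$36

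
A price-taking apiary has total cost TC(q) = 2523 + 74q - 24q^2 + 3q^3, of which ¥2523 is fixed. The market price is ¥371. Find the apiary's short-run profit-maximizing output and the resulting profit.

AVC = 74 - 24q + 3q^2; min AVC = ¥26 at q = 4. Since P = ¥371 ≥ min AVC, the firm produces.
With MC = 74 - 48q + 9q^2, P = MC on the upward-sloping part at q* = 9.
TR = 371·9 = 3339. TC = 2523 + 909 = 3432. Profit = 3339 − 3432 = -¥93.
That loss of ¥93 beats the ¥2523 the firm would lose by shutting down; producing recovers ¥2430 of fixed cost.

Profit = -¥93 at q = 9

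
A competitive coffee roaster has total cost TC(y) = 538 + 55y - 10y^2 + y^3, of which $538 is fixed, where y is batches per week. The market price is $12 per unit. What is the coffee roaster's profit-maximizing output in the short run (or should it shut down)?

Variable cost is VC = 55y - 10y^2 + y^3, so AVC = VC/y = 55 - 10y + y^2 and MC = dTC/dy = 55 - 20y + 3y^2.
AVC is minimized where dAVC/dy = -10 + 2y = 0, at y = 5; min AVC = 55 - 10·5 + 5^2 = $30.
With P < min AVC ($12 < $30), every unit sold adds to the loss.
The firm minimizes its loss by shutting down and losing only its fixed cost of $538.

Shut down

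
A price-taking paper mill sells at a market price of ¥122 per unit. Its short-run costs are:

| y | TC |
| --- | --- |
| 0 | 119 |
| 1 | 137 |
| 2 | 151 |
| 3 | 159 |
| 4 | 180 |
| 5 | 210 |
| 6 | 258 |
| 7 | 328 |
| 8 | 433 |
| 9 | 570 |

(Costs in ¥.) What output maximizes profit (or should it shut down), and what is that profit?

y = 8; profit = ¥543

Tabulate TR − TC: y=0: -119; y=1: -15; y=2: 93; y=3: 207; y=4: 308; y=5: 400; y=6: 474; y=7: 526; y=8: 543; y=9: 528.
Profit is maximized at y = 8. AVC there is 314/8 = ¥39.25 ≤ P, so producing beats shutting down (which would give -¥119).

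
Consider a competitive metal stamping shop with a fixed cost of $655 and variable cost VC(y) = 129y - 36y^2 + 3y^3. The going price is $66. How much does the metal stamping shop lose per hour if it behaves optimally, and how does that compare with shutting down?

AVC = 129 - 36y + 3y^2 has its minimum $21 at y = 6; price $66 clears that bar, so the firm operates.
With MC = 129 - 72y + 9y^2, P = MC on the upward-sloping part at y* = 7.
TR = 66·7 = 462. TC = 655 + 168 = 823. Profit = 462 − 823 = -$361.
By producing, the firm covers all variable cost plus $294 of fixed cost; shutting down would lose the full $655.

Profit = -$361 at y = 7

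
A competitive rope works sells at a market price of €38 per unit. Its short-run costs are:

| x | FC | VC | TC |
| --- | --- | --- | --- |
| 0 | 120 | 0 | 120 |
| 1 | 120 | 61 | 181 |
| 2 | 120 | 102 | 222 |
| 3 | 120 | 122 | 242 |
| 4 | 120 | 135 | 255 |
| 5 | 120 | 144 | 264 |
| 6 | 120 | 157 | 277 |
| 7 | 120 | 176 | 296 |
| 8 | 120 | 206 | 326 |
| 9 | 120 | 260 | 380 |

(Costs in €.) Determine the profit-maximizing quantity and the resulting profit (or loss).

x = 8; profit = -€22

Compute π = P·x − TC at each output: x=0: -120; x=1: -143; x=2: -146; x=3: -128; x=4: -103; x=5: -74; x=6: -49; x=7: -30; x=8: -22; x=9: -38.
Profit is maximized at x = 8. AVC there is 206/8 = €25.75 ≤ P, so producing beats shutting down (which would give -€120).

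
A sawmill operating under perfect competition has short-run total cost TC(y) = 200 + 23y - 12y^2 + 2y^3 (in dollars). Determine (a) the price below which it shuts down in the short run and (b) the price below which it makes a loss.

Shutdown price = $5; break-even price = $53

AVC = 23 - 12y + 2y^2; minimized at y = 3, giving min AVC = $5. That is the shutdown price.
ATC = 200/y + 23 - 12y + 2y^2. Setting dATC/dy = −200/y^2 − 12 + 4y = 0 gives y = 5 (since 4·5^3 − 12·5^2 = 200).
min ATC = 200/5 + 23 − 12·5 + 2·5^2 = $53. That is the break-even price.
Between these two prices the firm operates at a loss; above $53 it earns a profit.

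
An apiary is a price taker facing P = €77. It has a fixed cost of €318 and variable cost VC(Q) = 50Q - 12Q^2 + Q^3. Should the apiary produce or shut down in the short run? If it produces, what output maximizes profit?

Produce at Q = 9

From TC, MC = TC'(Q) = 50 - 24Q + 3Q^2 and AVC = VC/Q = 50 - 12Q + Q^2.
AVC is minimized where dAVC/dQ = -12 + 2Q = 0, at Q = 6; min AVC = 50 - 12·6 + 6^2 = €14.
Because €77 ≥ €14, revenue can cover variable cost; the firm operates.
P = MC gives -27 - 24Q + 3Q^2 = 0, with roots -1 and 9. Take the larger (rising MC): Q* = 9.
Check: AVC at Q = 9 is €23 ≤ P, so revenue covers variable cost.
Profit = P·Q − TC = 77·9 − 525 = €168.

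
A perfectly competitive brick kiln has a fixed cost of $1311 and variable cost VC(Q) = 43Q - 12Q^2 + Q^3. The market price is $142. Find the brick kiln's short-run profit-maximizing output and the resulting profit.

Profit = -$101 at Q = 11

AVC = 43 - 12Q + Q^2; min AVC = $7 at Q = 6. Since P = $142 ≥ min AVC, the firm produces.
MC = 43 - 24Q + 3Q^2. Setting P = MC and taking the root on the rising branch gives Q* = 11.
TR = 142·11 = 1562. TC = 1311 + 352 = 1663. Profit = 1562 − 1663 = -$101.
That loss of $101 beats the $1311 the firm would lose by shutting down; producing recovers $1210 of fixed cost.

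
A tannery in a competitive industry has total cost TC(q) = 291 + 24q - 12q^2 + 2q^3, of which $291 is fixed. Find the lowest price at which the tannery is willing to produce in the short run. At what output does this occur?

$6 per unit, at q = 3

The firm shuts down when price falls below the minimum of average variable cost. AVC = VC/q = 24 - 12q + 2q^2.
dAVC/dq = -12 + 4q = 0 gives q = 3. min AVC = 24 - 12·3 + 2·3^2 = 6.
The firm shuts down for any P below $6.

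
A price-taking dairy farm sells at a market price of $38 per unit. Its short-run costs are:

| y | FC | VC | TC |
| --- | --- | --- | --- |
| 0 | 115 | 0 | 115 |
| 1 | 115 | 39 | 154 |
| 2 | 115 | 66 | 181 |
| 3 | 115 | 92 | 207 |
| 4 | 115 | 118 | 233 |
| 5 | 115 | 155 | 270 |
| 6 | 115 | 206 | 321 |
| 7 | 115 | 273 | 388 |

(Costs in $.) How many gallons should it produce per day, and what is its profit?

Profit at each row (π = 38y − TC): y=0: -115; y=1: -116; y=2: -105; y=3: -93; y=4: -81; y=5: -80; y=6: -93; y=7: -122.
Profit is maximized at y = 5. AVC there is 155/5 = $31 ≤ P, so producing beats shutting down (which would give -$115).

y = 5; profit = -$80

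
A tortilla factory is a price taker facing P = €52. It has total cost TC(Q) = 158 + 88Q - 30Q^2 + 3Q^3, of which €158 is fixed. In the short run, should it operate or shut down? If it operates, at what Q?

From TC, MC = TC'(Q) = 88 - 60Q + 9Q^2 and AVC = VC/Q = 88 - 30Q + 3Q^2.
AVC hits its minimum where MC = AVC, at Q = 5, giving min AVC = 88 - 30·5 + 3·5^2 = €13.
Since P = €52 ≥ min AVC = €13, price covers variable cost and the firm should produce.
Set P = MC: 52 = 88 - 60Q + 9Q^2 → 36 - 60Q + 9Q^2 = 0. The roots are Q = 2/3 and Q = 6; the profit-maximizing output is on the rising part of MC, so Q* = 6.
Check: AVC at Q = 6 is €16 ≤ P, so revenue covers variable cost.
Profit = P·Q − TC = 52·6 − 254 = €58.

Produce at Q = 6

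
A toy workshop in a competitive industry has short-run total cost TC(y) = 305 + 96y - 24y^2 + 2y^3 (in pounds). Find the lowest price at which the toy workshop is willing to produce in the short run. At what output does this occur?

£24 per unit, at y = 6

The firm shuts down when price falls below the minimum of average variable cost. AVC = VC/y = 96 - 24y + 2y^2.
At the minimum of AVC, MC = AVC. MC = 96 - 48y + 6y^2; setting MC = AVC gives 4y^2 - 24y = 0, so y = 6. min AVC = 24.
So the shutdown price is £24.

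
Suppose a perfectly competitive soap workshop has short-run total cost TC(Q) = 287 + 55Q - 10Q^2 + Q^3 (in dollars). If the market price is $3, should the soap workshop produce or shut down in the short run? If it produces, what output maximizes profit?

Variable cost is VC = 55Q - 10Q^2 + Q^3, so AVC = VC/Q = 55 - 10Q + Q^2 and MC = dTC/dQ = 55 - 20Q + 3Q^2.
The AVC parabola has its vertex at Q = 10/2 = 5, where AVC = 55 - 10·5 + 5^2 = $30.
With P < min AVC ($3 < $30), every unit sold adds to the loss.
The firm minimizes its loss by shutting down and losing only its fixed cost of $287.

Shut down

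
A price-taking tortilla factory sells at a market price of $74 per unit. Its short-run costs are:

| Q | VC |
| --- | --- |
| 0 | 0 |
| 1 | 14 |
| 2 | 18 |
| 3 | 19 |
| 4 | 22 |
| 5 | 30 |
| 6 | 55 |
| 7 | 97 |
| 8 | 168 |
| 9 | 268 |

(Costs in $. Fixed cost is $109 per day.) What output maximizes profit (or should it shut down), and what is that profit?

Q = 8; profit = $315

Tabulate TR − TC: Q=0: -109; Q=1: -49; Q=2: 21; Q=3: 94; Q=4: 165; Q=5: 231; Q=6: 280; Q=7: 312; Q=8: 315; Q=9: 289.
Profit is maximized at Q = 8. AVC there is 168/8 = $21 ≤ P, so producing beats shutting down (which would give -$109).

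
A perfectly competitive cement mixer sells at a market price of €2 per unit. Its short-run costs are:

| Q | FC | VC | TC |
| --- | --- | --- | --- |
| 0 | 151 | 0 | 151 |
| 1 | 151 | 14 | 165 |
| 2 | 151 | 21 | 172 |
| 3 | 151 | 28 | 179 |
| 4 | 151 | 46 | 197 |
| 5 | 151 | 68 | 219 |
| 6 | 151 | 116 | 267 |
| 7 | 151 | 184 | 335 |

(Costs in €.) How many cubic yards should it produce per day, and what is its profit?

Q = 0 (shut down); profit = -€151

Compute π = P·Q − TC at each output: Q=0: -151; Q=1: -163; Q=2: -168; Q=3: -173; Q=4: -189; Q=5: -209; Q=6: -255; Q=7: -321.
Profit is highest at Q = 0. Equivalently, the lowest AVC in the table is 28/3 ≈ €9.33 at Q = 3, and P = €2 falls below it — price never covers variable cost, so the firm shuts down and loses only its fixed cost.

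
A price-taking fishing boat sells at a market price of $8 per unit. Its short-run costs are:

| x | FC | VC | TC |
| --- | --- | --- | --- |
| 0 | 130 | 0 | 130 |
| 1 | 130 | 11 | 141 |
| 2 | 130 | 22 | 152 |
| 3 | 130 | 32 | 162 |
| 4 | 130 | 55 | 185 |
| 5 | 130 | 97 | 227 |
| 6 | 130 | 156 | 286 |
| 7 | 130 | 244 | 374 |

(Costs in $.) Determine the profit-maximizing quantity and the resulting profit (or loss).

x = 0 (shut down); profit = -$130

Tabulate TR − TC: x=0: -130; x=1: -133; x=2: -136; x=3: -138; x=4: -153; x=5: -187; x=6: -238; x=7: -318.
Profit is highest at x = 0. Equivalently, the lowest AVC in the table is 32/3 ≈ $10.67 at x = 3, and P = $8 falls below it — price never covers variable cost, so the firm shuts down and loses only its fixed cost.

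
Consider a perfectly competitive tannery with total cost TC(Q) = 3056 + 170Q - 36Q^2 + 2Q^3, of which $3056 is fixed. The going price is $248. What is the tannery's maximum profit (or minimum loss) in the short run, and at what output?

Profit = -$352 at Q = 13

AVC = 170 - 36Q + 2Q^2 has its minimum $8 at Q = 9; price $248 clears that bar, so the firm operates.
MC = 170 - 72Q + 6Q^2. Setting P = MC and taking the root on the rising branch gives Q* = 13.
TR = 248·13 = 3224. TC = 3056 + 520 = 3576. Profit = 3224 − 3576 = -$352.
That loss of $352 beats the $3056 the firm would lose by shutting down; producing recovers $2704 of fixed cost.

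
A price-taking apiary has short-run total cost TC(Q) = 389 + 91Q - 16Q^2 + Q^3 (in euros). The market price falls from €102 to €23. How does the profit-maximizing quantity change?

Output falls from 11 to 0 (the firm shuts down)

MC = 91 - 32Q + 3Q^2; the shutdown threshold is min AVC = €27 (at Q = 8).
At P = €102 ≥ min AVC, set P = MC on the rising branch: Q = 11.
At P = €23 < min AVC = €27, price no longer covers variable cost at any output, so the firm shuts down: Q = 0.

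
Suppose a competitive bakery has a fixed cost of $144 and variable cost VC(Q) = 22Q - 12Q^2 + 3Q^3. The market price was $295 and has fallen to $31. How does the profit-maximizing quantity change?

AVC = 22 - 12Q + 3Q^2, minimized at Q = 2 where min AVC = $10. MC = 22 - 24Q + 9Q^2.
With P = $295 above the shutdown price, P = MC gives Q = 7.
At P = $31 ≥ min AVC, set P = MC: Q = 3. The firm stays open but cuts output.

Output falls from 7 to 3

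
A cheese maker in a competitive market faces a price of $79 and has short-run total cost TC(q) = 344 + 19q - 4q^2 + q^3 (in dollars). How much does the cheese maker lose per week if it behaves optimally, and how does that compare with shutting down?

Profit = -$56 at q = 6

AVC = 19 - 4q + q^2 has its minimum $15 at q = 2; price $79 clears that bar, so the firm operates.
MC = 19 - 8q + 3q^2. Setting P = MC and taking the root on the rising branch gives q* = 6.
TR = 79·6 = 474. TC = 344 + 186 = 530. Profit = 474 − 530 = -$56.
By producing, the firm covers all variable cost plus $288 of fixed cost; shutting down would lose the full $344.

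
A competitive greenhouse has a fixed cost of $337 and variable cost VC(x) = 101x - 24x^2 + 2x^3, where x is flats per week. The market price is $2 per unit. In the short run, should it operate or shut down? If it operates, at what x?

Shut down

Strip out fixed cost: VC = 101x - 24x^2 + 2x^3. Then AVC = 101 - 24x + 2x^2 and MC = 101 - 48x + 6x^2.
AVC hits its minimum where MC = AVC, at x = 6, giving min AVC = 101 - 24·6 + 2·6^2 = $29.
P = $2 lies below min AVC = $29; no output level covers variable cost.
Best response: produce nothing and absorb the $337 fixed cost.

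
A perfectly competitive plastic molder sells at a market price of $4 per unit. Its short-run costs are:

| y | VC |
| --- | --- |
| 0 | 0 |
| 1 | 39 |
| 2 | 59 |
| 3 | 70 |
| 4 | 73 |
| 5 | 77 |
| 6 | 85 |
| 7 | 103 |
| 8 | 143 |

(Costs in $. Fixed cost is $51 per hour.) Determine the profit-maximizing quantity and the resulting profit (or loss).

Profit at each row (π = 4y − TC): y=0: -51; y=1: -86; y=2: -102; y=3: -109; y=4: -108; y=5: -108; y=6: -112; y=7: -126; y=8: -162.
Profit is highest at y = 0. Equivalently, the lowest AVC in the table is 85/6 ≈ $14.17 at y = 6, and P = $4 falls below it — price never covers variable cost, so the firm shuts down and loses only its fixed cost.

y = 0 (shut down); profit = -$51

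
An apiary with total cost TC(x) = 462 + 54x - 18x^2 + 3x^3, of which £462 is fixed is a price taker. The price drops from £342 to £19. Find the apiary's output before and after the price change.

AVC = 54 - 18x + 3x^2, minimized at x = 3 where min AVC = £27. MC = 54 - 36x + 9x^2.
At P = £342 ≥ min AVC, set P = MC on the rising branch: x = 8.
At P = £19 < min AVC = £27, price no longer covers variable cost at any output, so the firm shuts down: x = 0.

Output falls from 8 to 0 (the firm shuts down)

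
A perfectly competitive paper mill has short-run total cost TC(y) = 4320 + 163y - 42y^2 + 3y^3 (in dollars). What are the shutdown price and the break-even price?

Shutdown price = $16; break-even price = $451

Shutdown price = min AVC. AVC = 163 - 42y + 3y^2, with vertex at y = 7 and minimum $16.
ATC = 4320/y + 163 - 42y + 3y^2. Setting dATC/dy = −4320/y^2 − 42 + 6y = 0 gives y = 12 (since 6·12^3 − 42·12^2 = 4320).
min ATC = 4320/12 + 163 − 42·12 + 3·12^2 = $451. That is the break-even price.
For $16 ≤ P < $451 the firm produces at a loss; below $16 it shuts down.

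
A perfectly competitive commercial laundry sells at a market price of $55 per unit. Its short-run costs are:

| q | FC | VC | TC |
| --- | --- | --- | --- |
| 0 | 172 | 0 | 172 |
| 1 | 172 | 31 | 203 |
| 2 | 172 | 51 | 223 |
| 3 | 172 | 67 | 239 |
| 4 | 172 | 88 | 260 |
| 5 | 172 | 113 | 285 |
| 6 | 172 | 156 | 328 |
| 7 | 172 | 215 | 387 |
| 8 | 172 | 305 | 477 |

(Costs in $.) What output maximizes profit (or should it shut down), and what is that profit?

Tabulate TR − TC: q=0: -172; q=1: -148; q=2: -113; q=3: -74; q=4: -40; q=5: -10; q=6: 2; q=7: -2; q=8: -37.
Profit is maximized at q = 6. AVC there is 156/6 = $26 ≤ P, so producing beats shutting down (which would give -$172).

q = 6; profit = $2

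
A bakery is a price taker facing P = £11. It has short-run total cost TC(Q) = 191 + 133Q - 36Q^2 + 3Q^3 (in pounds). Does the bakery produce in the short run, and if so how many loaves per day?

Shut down

From TC, MC = TC'(Q) = 133 - 72Q + 9Q^2 and AVC = VC/Q = 133 - 36Q + 3Q^2.
The AVC parabola has its vertex at Q = 36/6 = 6, where AVC = 133 - 36·6 + 3·6^2 = £25.
Since P = £11 < min AVC = £25, price fails to cover variable cost at any output.
Best response: produce nothing and absorb the £191 fixed cost.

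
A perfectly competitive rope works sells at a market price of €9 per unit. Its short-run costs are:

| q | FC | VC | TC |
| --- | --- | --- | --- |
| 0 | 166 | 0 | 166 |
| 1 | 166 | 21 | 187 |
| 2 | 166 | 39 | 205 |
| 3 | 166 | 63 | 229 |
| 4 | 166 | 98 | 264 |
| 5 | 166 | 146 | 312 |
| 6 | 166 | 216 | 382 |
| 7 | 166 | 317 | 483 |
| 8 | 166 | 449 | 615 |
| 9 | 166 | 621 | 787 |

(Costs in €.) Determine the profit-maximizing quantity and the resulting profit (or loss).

Tabulate TR − TC: q=0: -166; q=1: -178; q=2: -187; q=3: -202; q=4: -228; q=5: -267; q=6: -328; q=7: -420; q=8: -543; q=9: -706.
Profit is highest at q = 0. Equivalently, the lowest AVC in the table is 39/2 ≈ €19.50 at q = 2, and P = €9 falls below it — price never covers variable cost, so the firm shuts down and loses only its fixed cost.

q = 0 (shut down); profit = -€166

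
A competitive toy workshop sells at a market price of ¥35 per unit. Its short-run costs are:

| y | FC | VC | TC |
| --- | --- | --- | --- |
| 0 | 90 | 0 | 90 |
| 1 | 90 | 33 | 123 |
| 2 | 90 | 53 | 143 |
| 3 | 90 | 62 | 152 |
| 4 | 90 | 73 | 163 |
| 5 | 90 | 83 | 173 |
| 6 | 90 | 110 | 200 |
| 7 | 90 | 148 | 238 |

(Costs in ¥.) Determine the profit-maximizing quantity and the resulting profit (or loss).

y = 6; profit = ¥10

Compute π = P·y − TC at each output: y=0: -90; y=1: -88; y=2: -73; y=3: -47; y=4: -23; y=5: 2; y=6: 10; y=7: 7.
Profit is maximized at y = 6. AVC there is 110/6 = ¥18.33 ≤ P, so producing beats shutting down (which would give -¥90).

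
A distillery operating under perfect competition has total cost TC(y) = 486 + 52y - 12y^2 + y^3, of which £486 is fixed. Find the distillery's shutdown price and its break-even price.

AVC = 52 - 12y + y^2; minimized at y = 6, giving min AVC = £16. That is the shutdown price.
ATC = 486/y + 52 - 12y + y^2. Setting dATC/dy = −486/y^2 − 12 + 2y = 0 gives y = 9 (since 2·9^3 − 12·9^2 = 486).
min ATC = 486/9 + 52 − 12·9 + 9^2 = £79. That is the break-even price.
For £16 ≤ P < £79 the firm produces at a loss; below £16 it shuts down.

Shutdown price = £16; break-even price = £79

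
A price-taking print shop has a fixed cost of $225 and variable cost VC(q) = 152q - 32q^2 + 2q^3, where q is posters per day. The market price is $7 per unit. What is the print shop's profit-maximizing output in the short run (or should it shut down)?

Shut down

Variable cost is VC = 152q - 32q^2 + 2q^3, so AVC = VC/q = 152 - 32q + 2q^2 and MC = dTC/dq = 152 - 64q + 6q^2.
AVC is minimized where dAVC/dq = -32 + 4q = 0, at q = 8; min AVC = 152 - 32·8 + 2·8^2 = $24.
Since P = $7 < min AVC = $24, price fails to cover variable cost at any output.
Best response: produce nothing and absorb the $225 fixed cost.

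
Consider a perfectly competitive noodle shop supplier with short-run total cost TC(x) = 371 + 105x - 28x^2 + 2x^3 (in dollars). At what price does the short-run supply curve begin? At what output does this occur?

$7 per unit, at x = 7

The shutdown price is the minimum of AVC. VC = 105x - 28x^2 + 2x^3, so AVC = 105 - 28x + 2x^2.
dAVC/dx = -28 + 4x = 0 gives x = 7. min AVC = 105 - 28·7 + 2·7^2 = 7.
For P < $7 the firm produces nothing.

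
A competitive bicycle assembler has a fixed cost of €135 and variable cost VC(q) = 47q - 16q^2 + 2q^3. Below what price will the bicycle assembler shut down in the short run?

The firm shuts down when price falls below the minimum of average variable cost. AVC = VC/q = 47 - 16q + 2q^2.
dAVC/dq = -16 + 4q = 0 gives q = 4. min AVC = 47 - 16·4 + 2·4^2 = 15.
The firm shuts down for any P below €15.

€15 per unit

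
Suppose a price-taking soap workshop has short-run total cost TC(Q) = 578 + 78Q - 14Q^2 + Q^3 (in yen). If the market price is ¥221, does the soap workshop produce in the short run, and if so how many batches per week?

Strip out fixed cost: VC = 78Q - 14Q^2 + Q^3. Then AVC = 78 - 14Q + Q^2 and MC = 78 - 28Q + 3Q^2.
The AVC parabola has its vertex at Q = 14/2 = 7, where AVC = 78 - 14·7 + 7^2 = ¥29.
Because ¥221 ≥ ¥29, revenue can cover variable cost; the firm operates.
P = MC gives -143 - 28Q + 3Q^2 = 0, with roots -11/3 and 13. Take the larger (rising MC): Q* = 13.
Check: AVC at Q = 13 is ¥65 ≤ P, so revenue covers variable cost.
Profit = P·Q − TC = 221·13 − 1423 = ¥1450.

Produce at Q = 13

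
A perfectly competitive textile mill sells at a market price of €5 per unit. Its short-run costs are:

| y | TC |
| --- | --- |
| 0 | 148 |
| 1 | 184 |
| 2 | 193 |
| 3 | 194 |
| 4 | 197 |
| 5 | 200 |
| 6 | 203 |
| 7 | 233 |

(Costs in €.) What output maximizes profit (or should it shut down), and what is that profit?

Tabulate TR − TC: y=0: -148; y=1: -179; y=2: -183; y=3: -179; y=4: -177; y=5: -175; y=6: -173; y=7: -198.
Profit is highest at y = 0. Equivalently, the lowest AVC in the table is 55/6 ≈ €9.17 at y = 6, and P = €5 falls below it — price never covers variable cost, so the firm shuts down and loses only its fixed cost.

y = 0 (shut down); profit = -€148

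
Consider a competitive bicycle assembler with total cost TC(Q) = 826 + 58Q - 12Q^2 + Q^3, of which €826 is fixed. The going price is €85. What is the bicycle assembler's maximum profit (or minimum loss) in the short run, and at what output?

AVC = 58 - 12Q + Q^2; min AVC = €22 at Q = 6. Since P = €85 ≥ min AVC, the firm produces.
With MC = 58 - 24Q + 3Q^2, P = MC on the upward-sloping part at Q* = 9.
TR = 85·9 = 765. TC = 826 + 279 = 1105. Profit = 765 − 1105 = -€340.
By producing, the firm covers all variable cost plus €486 of fixed cost; shutting down would lose the full €826.

Profit = -€340 at Q = 9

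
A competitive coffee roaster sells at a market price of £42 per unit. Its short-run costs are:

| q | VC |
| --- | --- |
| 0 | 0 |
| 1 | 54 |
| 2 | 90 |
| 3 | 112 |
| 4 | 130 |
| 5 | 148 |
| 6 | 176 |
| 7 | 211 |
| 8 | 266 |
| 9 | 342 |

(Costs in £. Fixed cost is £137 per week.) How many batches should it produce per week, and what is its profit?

q = 7; profit = -£54

Tabulate TR − TC: q=0: -137; q=1: -149; q=2: -143; q=3: -123; q=4: -99; q=5: -75; q=6: -61; q=7: -54; q=8: -67; q=9: -101.
Profit is maximized at q = 7. AVC there is 211/7 = £30.14 ≤ P, so producing beats shutting down (which would give -£137).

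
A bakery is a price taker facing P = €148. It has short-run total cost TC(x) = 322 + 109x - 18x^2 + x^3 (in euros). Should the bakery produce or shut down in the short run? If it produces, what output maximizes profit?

From TC, MC = TC'(x) = 109 - 36x + 3x^2 and AVC = VC/x = 109 - 18x + x^2.
AVC hits its minimum where MC = AVC, at x = 9, giving min AVC = 109 - 18·9 + 9^2 = €28.
Since P = €148 ≥ min AVC = €28, price covers variable cost and the firm should produce.
Solving P = MC: -39 - 36x + 3x^2 = 0 ⇒ x = -1 or 13. On the upward-sloping branch, x* = 13.
Check: AVC at x = 13 is €44 ≤ P, so revenue covers variable cost.
Profit = P·x − TC = 148·13 − 894 = €1030.

Produce at x = 13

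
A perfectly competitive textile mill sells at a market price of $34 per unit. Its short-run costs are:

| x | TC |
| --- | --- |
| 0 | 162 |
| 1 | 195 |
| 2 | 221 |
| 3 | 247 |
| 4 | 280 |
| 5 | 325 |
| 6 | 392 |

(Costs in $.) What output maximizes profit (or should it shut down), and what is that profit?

Profit at each row (π = 34x − TC): x=0: -162; x=1: -161; x=2: -153; x=3: -145; x=4: -144; x=5: -155; x=6: -188.
Profit is maximized at x = 4. AVC there is 118/4 = $29.50 ≤ P, so producing beats shutting down (which would give -$162).

x = 4; profit = -$144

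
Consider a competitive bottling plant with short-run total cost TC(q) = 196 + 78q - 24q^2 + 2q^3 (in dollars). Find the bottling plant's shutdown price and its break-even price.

Shutdown price = min AVC. AVC = 78 - 24q + 2q^2, with vertex at q = 6 and minimum $6.
ATC = 196/q + 78 - 24q + 2q^2. Setting dATC/dq = −196/q^2 − 24 + 4q = 0 gives q = 7 (since 4·7^3 − 24·7^2 = 196).
min ATC = 196/7 + 78 − 24·7 + 2·7^2 = $36. That is the break-even price.
For $6 ≤ P < $36 the firm produces at a loss; below $6 it shuts down.

Shutdown price = $6; break-even price = $36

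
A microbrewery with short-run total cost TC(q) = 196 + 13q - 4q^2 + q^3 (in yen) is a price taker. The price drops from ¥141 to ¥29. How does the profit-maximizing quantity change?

AVC = 13 - 4q + q^2, minimized at q = 2 where min AVC = ¥9. MC = 13 - 8q + 3q^2.
With P = ¥141 above the shutdown price, P = MC gives q = 8.
At P = ¥29 ≥ min AVC, set P = MC: q = 4. The firm stays open but cuts output.

Output falls from 8 to 4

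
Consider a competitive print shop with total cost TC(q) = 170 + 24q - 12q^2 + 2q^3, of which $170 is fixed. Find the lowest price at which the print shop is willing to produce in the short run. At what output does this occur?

Short-run supply begins at min AVC. From VC = 24q - 12q^2 + 2q^3, AVC = 24 - 12q + 2q^2.
At the minimum of AVC, MC = AVC. MC = 24 - 24q + 6q^2; setting MC = AVC gives 4q^2 - 12q = 0, so q = 3. min AVC = 6.
So the shutdown price is $6.

$6 per unit, at q = 3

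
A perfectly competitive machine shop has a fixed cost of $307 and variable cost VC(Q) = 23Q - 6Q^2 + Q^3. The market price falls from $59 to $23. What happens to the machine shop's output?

AVC = 23 - 6Q + Q^2, minimized at Q = 3 where min AVC = $14. MC = 23 - 12Q + 3Q^2.
At P = $59 ≥ min AVC, set P = MC on the rising branch: Q = 6.
At P = $23 ≥ min AVC, set P = MC: Q = 4. The firm stays open but cuts output.

Output falls from 6 to 4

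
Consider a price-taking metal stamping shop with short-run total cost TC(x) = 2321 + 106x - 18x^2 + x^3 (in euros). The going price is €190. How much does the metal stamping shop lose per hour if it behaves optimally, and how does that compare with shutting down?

Profit = -€361 at x = 14

AVC = 106 - 18x + x^2; min AVC = €25 at x = 9. Since P = €190 ≥ min AVC, the firm produces.
MC = 106 - 36x + 3x^2. Setting P = MC and taking the root on the rising branch gives x* = 14.
TR = 190·14 = 2660. TC = 2321 + 700 = 3021. Profit = 2660 − 3021 = -€361.
Shutting down would mean losing the fixed cost of €2321, so operating at a loss of €361 is better by €1960.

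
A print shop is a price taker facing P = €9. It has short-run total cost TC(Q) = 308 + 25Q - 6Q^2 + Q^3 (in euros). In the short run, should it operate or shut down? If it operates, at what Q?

Strip out fixed cost: VC = 25Q - 6Q^2 + Q^3. Then AVC = 25 - 6Q + Q^2 and MC = 25 - 12Q + 3Q^2.
AVC is minimized where dAVC/dQ = -6 + 2Q = 0, at Q = 3; min AVC = 25 - 6·3 + 3^2 = €16.
P = €9 lies below min AVC = €16; no output level covers variable cost.
The firm minimizes its loss by shutting down and losing only its fixed cost of €308.

Shut down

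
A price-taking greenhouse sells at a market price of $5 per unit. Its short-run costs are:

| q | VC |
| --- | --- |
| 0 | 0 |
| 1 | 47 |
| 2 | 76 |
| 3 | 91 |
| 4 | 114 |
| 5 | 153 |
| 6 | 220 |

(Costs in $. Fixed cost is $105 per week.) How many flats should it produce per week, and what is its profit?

q = 0 (shut down); profit = -$105

Tabulate TR − TC: q=0: -105; q=1: -147; q=2: -171; q=3: -181; q=4: -199; q=5: -233; q=6: -295.
Profit is highest at q = 0. Equivalently, the lowest AVC in the table is 114/4 ≈ $28.50 at q = 4, and P = $5 falls below it — price never covers variable cost, so the firm shuts down and loses only its fixed cost.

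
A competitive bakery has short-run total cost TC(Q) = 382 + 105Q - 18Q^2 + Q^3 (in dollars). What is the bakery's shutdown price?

$24 per unit

Short-run supply begins at min AVC. From VC = 105Q - 18Q^2 + Q^3, AVC = 105 - 18Q + Q^2.
dAVC/dQ = -18 + 2Q = 0 gives Q = 9. min AVC = 105 - 18·9 + 9^2 = 24.
The firm shuts down for any P below $24.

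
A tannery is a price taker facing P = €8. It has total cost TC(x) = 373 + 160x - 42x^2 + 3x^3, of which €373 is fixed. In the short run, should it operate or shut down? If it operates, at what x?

Shut down

Variable cost is VC = 160x - 42x^2 + 3x^3, so AVC = VC/x = 160 - 42x + 3x^2 and MC = dTC/dx = 160 - 84x + 9x^2.
AVC hits its minimum where MC = AVC, at x = 7, giving min AVC = 160 - 42·7 + 3·7^2 = €13.
P = €8 lies below min AVC = €13; no output level covers variable cost.
Shutting down limits the loss to fixed cost, €373.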